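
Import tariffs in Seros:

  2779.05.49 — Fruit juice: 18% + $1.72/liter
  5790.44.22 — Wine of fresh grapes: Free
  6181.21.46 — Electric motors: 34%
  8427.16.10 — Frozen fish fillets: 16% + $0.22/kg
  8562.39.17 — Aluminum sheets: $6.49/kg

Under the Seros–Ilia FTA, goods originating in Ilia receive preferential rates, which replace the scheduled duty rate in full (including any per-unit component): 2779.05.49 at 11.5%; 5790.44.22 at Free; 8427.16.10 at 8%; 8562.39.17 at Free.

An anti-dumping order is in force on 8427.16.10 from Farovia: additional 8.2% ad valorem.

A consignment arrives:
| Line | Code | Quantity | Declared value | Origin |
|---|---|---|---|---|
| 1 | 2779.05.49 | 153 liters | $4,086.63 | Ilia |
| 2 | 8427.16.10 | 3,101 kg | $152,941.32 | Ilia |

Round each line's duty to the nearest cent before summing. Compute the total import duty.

$12,705.27

Line 1 (2779.05.49, Ilia, 153 liters, $4,086.63):
Base rate for 2779.05.49 is 18% + $1.72/liter.
Origin Ilia qualifies under the Seros–Ilia agreement and 2779.05.49 is covered: preferential rate 11.5% applies instead.
Duty = $4,086.63 × 11.5% = $469.96.
Line 2 (8427.16.10, Ilia, 3,101 kg, $152,941.32):
Base rate for 8427.16.10 is 16% + $0.22/kg.
Origin Ilia qualifies under the Seros–Ilia agreement and 8427.16.10 is covered: preferential rate 8% applies instead.
The additional-duty order on 8427.16.10 targets Farovia, not Ilia; it does not apply.
Duty = $152,941.32 × 8% = $12,235.31.
Total = $469.96 + $12,235.31 = $12,705.27.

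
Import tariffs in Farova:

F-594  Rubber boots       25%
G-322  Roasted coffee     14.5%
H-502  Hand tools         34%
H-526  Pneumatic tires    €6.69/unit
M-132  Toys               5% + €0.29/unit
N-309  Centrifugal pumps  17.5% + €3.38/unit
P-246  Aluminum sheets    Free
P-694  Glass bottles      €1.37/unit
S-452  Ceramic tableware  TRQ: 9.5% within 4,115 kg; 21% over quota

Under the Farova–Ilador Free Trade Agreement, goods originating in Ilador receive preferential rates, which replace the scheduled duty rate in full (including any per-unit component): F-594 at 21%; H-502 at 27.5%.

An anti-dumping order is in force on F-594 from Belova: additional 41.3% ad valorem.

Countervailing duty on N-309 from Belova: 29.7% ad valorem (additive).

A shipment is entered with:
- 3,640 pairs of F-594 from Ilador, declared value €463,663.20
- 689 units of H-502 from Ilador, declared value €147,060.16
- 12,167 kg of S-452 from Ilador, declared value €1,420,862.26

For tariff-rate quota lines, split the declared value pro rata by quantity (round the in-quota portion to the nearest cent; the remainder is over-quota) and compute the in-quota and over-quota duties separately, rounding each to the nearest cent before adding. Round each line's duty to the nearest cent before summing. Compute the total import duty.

€380,928.67

Line 1 (F-594, Ilador, 3,640 pairs, €463,663.20):
Base rate for F-594 is 25%.
Origin Ilador qualifies under the Farova–Ilador agreement and F-594 is covered: preferential rate 21% applies instead.
The additional-duty order on F-594 targets Belova, not Ilador; it does not apply.
Duty = €463,663.20 × 21% = €97,369.27.
Line 2 (H-502, Ilador, 689 units, €147,060.16):
Base rate for H-502 is 34%.
Origin Ilador qualifies under the Farova–Ilador agreement and H-502 is covered: preferential rate 27.5% applies instead.
Duty = €147,060.16 × 27.5% = €40,441.54.
Line 3 (S-452, Ilador, 12,167 kg, €1,420,862.26):
Code S-452 is under a tariff-rate quota (threshold 4,115 kg). In-quota: 4,115 kg at 9.5%; over-quota: 8,052 kg at 21%.
Pro-rata value split: in-quota = €1,420,862.26 × 4,115/12,167 = €480,549.70; over-quota = €1,420,862.26 − €480,549.70 = €940,312.56.
In-quota duty = €480,549.70 × 9.5% = €45,652.22. Over-quota duty = €940,312.56 × 21% = €197,465.64.
Line duty = €45,652.22 + €197,465.64 = €243,117.86.
Total = €97,369.27 + €40,441.54 + €243,117.86 = €380,928.67.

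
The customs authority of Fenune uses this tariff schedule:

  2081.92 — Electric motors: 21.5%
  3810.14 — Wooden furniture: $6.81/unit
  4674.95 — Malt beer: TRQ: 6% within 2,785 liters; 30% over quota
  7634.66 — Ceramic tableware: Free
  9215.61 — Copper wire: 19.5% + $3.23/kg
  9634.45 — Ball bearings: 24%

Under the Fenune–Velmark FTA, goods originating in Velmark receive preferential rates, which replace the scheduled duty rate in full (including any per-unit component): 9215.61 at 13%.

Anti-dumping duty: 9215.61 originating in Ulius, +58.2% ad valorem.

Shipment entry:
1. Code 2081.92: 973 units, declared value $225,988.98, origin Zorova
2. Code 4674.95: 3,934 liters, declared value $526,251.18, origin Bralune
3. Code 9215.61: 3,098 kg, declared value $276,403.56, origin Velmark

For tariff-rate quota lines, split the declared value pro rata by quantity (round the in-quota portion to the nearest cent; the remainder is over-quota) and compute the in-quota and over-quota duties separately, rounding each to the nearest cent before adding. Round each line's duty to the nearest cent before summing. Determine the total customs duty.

$152,983.58

Line 1 (2081.92, Zorova, 973 units, $225,988.98):
Base rate for 2081.92 is 21.5%.
Duty = $225,988.98 × 21.5% = $48,587.63.
Line 2 (4674.95, Bralune, 3,934 liters, $526,251.18):
Code 4674.95 is under a tariff-rate quota (threshold 2,785 liters). In-quota: 2,785 liters at 6%; over-quota: 1,149 liters at 30%.
Pro-rata value split: in-quota = $526,251.18 × 2,785/3,934 = $372,549.45; over-quota = $526,251.18 − $372,549.45 = $153,701.73.
In-quota duty = $372,549.45 × 6% = $22,352.97. Over-quota duty = $153,701.73 × 30% = $46,110.52.
Line duty = $22,352.97 + $46,110.52 = $68,463.49.
Line 3 (9215.61, Velmark, 3,098 kg, $276,403.56):
Base rate for 9215.61 is 19.5% + $3.23/kg.
Origin Velmark qualifies under the Fenune–Velmark agreement and 9215.61 is covered: preferential rate 13% applies instead.
The additional-duty order on 9215.61 targets Ulius, not Velmark; it does not apply.
Duty = $276,403.56 × 13% = $35,932.46.
Total = $48,587.63 + $68,463.49 + $35,932.46 = $152,983.58.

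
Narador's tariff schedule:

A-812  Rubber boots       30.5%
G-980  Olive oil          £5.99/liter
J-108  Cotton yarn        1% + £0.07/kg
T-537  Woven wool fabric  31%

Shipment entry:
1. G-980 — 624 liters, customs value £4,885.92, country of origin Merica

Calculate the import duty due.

Line 1 (G-980, Merica, 624 liters, £4,885.92):
Base rate for G-980 is £5.99/liter.
Duty = 624 × £5.99 = £3,737.76.

£3,737.76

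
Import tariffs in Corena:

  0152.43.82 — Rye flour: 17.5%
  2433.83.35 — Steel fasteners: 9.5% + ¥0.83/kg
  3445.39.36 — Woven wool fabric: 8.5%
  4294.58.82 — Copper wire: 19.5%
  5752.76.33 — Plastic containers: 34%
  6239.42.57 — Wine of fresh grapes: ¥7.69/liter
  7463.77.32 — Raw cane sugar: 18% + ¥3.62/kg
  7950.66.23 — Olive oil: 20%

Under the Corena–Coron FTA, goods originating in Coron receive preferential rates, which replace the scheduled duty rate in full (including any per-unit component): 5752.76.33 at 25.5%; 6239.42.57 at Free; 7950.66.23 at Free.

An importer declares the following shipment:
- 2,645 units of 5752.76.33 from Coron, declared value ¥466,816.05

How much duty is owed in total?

Line 1 (5752.76.33, Coron, 2,645 units, ¥466,816.05):
Base rate for 5752.76.33 is 34%.
Origin Coron qualifies under the Corena–Coron agreement and 5752.76.33 is covered: preferential rate 25.5% applies instead.
Duty = ¥466,816.05 × 25.5% = ¥119,038.09.

¥119,038.09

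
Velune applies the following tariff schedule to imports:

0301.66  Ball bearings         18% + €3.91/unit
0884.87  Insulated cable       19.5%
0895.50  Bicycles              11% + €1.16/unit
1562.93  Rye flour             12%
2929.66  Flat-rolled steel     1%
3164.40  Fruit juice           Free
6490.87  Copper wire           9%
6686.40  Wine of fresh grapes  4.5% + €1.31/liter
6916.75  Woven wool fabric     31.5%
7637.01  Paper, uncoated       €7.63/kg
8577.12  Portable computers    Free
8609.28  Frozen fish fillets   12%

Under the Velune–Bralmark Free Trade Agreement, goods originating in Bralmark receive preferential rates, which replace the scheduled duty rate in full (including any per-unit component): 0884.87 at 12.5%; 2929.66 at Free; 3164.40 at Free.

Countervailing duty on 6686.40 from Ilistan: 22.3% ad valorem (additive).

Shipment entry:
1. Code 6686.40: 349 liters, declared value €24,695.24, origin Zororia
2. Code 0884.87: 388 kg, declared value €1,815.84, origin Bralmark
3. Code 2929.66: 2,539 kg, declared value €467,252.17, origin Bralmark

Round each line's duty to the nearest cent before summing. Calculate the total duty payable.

Line 1 (6686.40, Zororia, 349 liters, €24,695.24):
Base rate for 6686.40 is 4.5% + €1.31/liter.
The additional-duty order on 6686.40 targets Ilistan, not Zororia; it does not apply.
Duty = €24,695.24 × 4.5% + 349 × €1.31 = €1,568.48.
Line 2 (0884.87, Bralmark, 388 kg, €1,815.84):
Base rate for 0884.87 is 19.5%.
Origin Bralmark qualifies under the Velune–Bralmark agreement and 0884.87 is covered: preferential rate 12.5% applies instead.
Duty = €1,815.84 × 12.5% = €226.98.
Line 3 (2929.66, Bralmark, 2,539 kg, €467,252.17):
Base rate for 2929.66 is 1%.
Origin Bralmark qualifies under the Velune–Bralmark agreement and 2929.66 is covered: preferential rate Free applies instead.
Duty = €467,252.17 × 0% = €0.00.
Total = €1,568.48 + €226.98 + €0.00 = €1,795.46.

€1,795.46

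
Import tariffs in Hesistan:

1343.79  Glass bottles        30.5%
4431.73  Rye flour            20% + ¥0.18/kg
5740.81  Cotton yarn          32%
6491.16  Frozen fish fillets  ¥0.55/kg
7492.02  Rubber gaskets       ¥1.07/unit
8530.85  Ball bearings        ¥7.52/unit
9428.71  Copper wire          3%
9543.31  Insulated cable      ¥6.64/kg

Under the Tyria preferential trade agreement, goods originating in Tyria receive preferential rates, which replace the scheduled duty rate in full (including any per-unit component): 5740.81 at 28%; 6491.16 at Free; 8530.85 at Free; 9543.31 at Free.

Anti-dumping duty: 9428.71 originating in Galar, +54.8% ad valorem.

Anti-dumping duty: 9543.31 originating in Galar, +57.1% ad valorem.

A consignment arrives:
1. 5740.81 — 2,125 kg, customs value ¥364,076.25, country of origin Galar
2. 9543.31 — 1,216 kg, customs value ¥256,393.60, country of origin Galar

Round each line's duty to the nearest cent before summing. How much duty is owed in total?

¥270,979.39

Line 1 (5740.81, Galar, 2,125 kg, ¥364,076.25):
Base rate for 5740.81 is 32%.
5740.81 has an FTA preferential rate, but origin Galar is not Tyria; base rate stands.
Duty = ¥364,076.25 × 32% = ¥116,504.40.
Line 2 (9543.31, Galar, 1,216 kg, ¥256,393.60):
Base rate for 9543.31 is ¥6.64/kg.
9543.31 has an FTA preferential rate, but origin Galar is not Tyria; base rate stands.
Additional duty on 9543.31 from Galar: +57.1% ad valorem. Applied ad valorem rate = 57.1%.
Duty = ¥256,393.60 × 57.1% + 1,216 × ¥6.64 = ¥154,474.99.
Total = ¥116,504.40 + ¥154,474.99 = ¥270,979.39.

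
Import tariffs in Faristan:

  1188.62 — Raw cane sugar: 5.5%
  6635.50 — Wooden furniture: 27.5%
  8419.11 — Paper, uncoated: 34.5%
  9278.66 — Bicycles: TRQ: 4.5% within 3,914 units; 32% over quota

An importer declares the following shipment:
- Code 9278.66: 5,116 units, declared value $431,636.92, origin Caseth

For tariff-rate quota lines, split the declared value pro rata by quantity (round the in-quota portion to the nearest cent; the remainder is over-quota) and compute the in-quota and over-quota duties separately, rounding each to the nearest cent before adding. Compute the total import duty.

$47,312.17

Line 1 (9278.66, Caseth, 5,116 units, $431,636.92):
Code 9278.66 is under a tariff-rate quota (threshold 3,914 units). In-quota: 3,914 units at 4.5%; over-quota: 1,202 units at 32%.
Pro-rata value split: in-quota = $431,636.92 × 3,914/5,116 = $330,224.18; over-quota = $431,636.92 − $330,224.18 = $101,412.74.
In-quota duty = $330,224.18 × 4.5% = $14,860.09. Over-quota duty = $101,412.74 × 32% = $32,452.08.
Line duty = $14,860.09 + $32,452.08 = $47,312.17.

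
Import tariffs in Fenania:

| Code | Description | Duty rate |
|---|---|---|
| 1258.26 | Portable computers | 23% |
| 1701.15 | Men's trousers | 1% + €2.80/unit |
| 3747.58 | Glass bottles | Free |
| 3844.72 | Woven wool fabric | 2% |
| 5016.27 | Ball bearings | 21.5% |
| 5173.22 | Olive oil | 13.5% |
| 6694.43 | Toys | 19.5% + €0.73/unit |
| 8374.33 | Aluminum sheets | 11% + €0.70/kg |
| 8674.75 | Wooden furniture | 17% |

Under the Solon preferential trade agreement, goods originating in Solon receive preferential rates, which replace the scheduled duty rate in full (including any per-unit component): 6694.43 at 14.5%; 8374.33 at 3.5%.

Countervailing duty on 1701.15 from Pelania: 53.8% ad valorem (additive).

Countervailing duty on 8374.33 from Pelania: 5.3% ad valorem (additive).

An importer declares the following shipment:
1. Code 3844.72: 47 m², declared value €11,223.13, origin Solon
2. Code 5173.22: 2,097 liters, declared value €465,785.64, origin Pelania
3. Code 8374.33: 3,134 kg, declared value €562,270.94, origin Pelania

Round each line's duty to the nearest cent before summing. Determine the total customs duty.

Line 1 (3844.72, Solon, 47 m², €11,223.13):
Base rate for 3844.72 is 2%.
Origin Solon is the FTA partner but 3844.72 is not on the preference list; base rate stands.
Duty = €11,223.13 × 2% = €224.46.
Line 2 (5173.22, Pelania, 2,097 liters, €465,785.64):
Base rate for 5173.22 is 13.5%.
Duty = €465,785.64 × 13.5% = €62,881.06.
Line 3 (8374.33, Pelania, 3,134 kg, €562,270.94):
Base rate for 8374.33 is 11% + €0.70/kg.
8374.33 has an FTA preferential rate, but origin Pelania is not Solon; base rate stands.
Additional duty on 8374.33 from Pelania: +5.3%. Applied ad valorem rate: 11% + 5.3% = 16.3%.
Duty = €562,270.94 × 16.3% + 3,134 × €0.70 = €93,843.96.
Total = €224.46 + €62,881.06 + €93,843.96 = €156,949.48.

€156,949.48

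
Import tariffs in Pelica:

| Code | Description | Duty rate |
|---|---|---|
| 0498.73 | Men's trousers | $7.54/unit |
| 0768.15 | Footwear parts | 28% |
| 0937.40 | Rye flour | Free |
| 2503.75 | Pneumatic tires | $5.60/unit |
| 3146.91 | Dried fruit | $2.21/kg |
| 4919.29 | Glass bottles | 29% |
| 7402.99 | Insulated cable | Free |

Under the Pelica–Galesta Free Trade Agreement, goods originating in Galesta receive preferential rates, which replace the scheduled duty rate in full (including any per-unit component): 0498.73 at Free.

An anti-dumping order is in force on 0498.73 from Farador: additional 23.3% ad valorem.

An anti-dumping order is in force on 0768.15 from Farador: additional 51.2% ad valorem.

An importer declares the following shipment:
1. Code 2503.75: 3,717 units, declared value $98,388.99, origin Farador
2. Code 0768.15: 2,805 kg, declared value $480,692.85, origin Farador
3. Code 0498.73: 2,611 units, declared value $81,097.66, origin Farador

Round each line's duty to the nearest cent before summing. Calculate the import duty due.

$440,106.63

Line 1 (2503.75, Farador, 3,717 units, $98,388.99):
Base rate for 2503.75 is $5.60/unit.
Duty = 3,717 × $5.60 = $20,815.20.
Line 2 (0768.15, Farador, 2,805 kg, $480,692.85):
Base rate for 0768.15 is 28%.
Additional duty on 0768.15 from Farador: +51.2%. Applied ad valorem rate: 28% + 51.2% = 79.2%.
Duty = $480,692.85 × 79.2% = $380,708.74.
Line 3 (0498.73, Farador, 2,611 units, $81,097.66):
Base rate for 0498.73 is $7.54/unit.
0498.73 has an FTA preferential rate, but origin Farador is not Galesta; base rate stands.
Additional duty on 0498.73 from Farador: +23.3% ad valorem. Applied ad valorem rate = 23.3%.
Duty = $81,097.66 × 23.3% + 2,611 × $7.54 = $38,582.69.
Total = $20,815.20 + $380,708.74 + $38,582.69 = $440,106.63.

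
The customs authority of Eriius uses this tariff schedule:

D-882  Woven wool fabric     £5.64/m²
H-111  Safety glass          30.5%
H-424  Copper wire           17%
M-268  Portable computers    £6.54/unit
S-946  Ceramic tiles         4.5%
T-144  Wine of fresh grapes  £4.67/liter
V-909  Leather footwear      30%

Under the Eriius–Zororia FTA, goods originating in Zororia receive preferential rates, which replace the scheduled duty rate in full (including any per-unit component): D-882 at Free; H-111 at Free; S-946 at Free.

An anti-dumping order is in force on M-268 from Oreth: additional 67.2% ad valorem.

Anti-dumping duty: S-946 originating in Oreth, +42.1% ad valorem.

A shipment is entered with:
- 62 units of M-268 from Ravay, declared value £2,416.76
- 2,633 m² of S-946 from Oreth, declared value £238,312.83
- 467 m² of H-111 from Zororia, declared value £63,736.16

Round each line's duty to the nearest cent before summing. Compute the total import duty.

£111,459.26

Line 1 (M-268, Ravay, 62 units, £2,416.76):
Base rate for M-268 is £6.54/unit.
The additional-duty order on M-268 targets Oreth, not Ravay; it does not apply.
Duty = 62 × £6.54 = £405.48.
Line 2 (S-946, Oreth, 2,633 m², £238,312.83):
Base rate for S-946 is 4.5%.
S-946 has an FTA preferential rate, but origin Oreth is not Zororia; base rate stands.
Additional duty on S-946 from Oreth: +42.1%. Applied ad valorem rate: 4.5% + 42.1% = 46.6%.
Duty = £238,312.83 × 46.6% = £111,053.78.
Line 3 (H-111, Zororia, 467 m², £63,736.16):
Base rate for H-111 is 30.5%.
Origin Zororia qualifies under the Eriius–Zororia agreement and H-111 is covered: preferential rate Free applies instead.
Duty = £63,736.16 × 0% = £0.00.
Total = £405.48 + £111,053.78 + £0.00 = £111,459.26.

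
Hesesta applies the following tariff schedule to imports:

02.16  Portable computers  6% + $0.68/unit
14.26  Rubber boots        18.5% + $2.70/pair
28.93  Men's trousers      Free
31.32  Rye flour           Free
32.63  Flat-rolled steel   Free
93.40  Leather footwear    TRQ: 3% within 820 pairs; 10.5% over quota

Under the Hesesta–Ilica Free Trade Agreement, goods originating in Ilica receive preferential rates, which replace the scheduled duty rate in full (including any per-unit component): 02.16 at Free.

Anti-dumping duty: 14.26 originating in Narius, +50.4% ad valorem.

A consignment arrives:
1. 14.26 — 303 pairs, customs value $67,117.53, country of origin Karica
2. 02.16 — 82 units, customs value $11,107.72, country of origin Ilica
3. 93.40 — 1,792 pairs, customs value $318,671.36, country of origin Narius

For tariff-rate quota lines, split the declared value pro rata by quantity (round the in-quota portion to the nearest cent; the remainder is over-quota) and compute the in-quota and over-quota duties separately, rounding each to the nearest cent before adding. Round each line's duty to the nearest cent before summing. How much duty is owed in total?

Line 1 (14.26, Karica, 303 pairs, $67,117.53):
Base rate for 14.26 is 18.5% + $2.70/pair.
The additional-duty order on 14.26 targets Narius, not Karica; it does not apply.
Duty = $67,117.53 × 18.5% + 303 × $2.70 = $13,234.84.
Line 2 (02.16, Ilica, 82 units, $11,107.72):
Base rate for 02.16 is 6% + $0.68/unit.
Origin Ilica qualifies under the Hesesta–Ilica agreement and 02.16 is covered: preferential rate Free applies instead.
Duty = $11,107.72 × 0% = $0.00.
Line 3 (93.40, Narius, 1,792 pairs, $318,671.36):
Code 93.40 is under a tariff-rate quota (threshold 820 pairs). In-quota: 820 pairs at 3%; over-quota: 972 pairs at 10.5%.
Pro-rata value split: in-quota = $318,671.36 × 820/1,792 = $145,820.60; over-quota = $318,671.36 − $145,820.60 = $172,850.76.
In-quota duty = $145,820.60 × 3% = $4,374.62. Over-quota duty = $172,850.76 × 10.5% = $18,149.33.
Line duty = $4,374.62 + $18,149.33 = $22,523.95.
Total = $13,234.84 + $0.00 + $22,523.95 = $35,758.79.

$35,758.79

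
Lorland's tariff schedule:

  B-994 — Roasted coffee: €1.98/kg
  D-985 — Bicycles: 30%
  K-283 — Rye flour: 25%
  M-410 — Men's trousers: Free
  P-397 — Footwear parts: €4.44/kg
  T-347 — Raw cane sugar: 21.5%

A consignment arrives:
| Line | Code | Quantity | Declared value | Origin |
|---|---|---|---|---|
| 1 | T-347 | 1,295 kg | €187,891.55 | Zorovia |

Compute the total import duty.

€40,396.68

Line 1 (T-347, Zorovia, 1,295 kg, €187,891.55):
Base rate for T-347 is 21.5%.
Duty = €187,891.55 × 21.5% = €40,396.68.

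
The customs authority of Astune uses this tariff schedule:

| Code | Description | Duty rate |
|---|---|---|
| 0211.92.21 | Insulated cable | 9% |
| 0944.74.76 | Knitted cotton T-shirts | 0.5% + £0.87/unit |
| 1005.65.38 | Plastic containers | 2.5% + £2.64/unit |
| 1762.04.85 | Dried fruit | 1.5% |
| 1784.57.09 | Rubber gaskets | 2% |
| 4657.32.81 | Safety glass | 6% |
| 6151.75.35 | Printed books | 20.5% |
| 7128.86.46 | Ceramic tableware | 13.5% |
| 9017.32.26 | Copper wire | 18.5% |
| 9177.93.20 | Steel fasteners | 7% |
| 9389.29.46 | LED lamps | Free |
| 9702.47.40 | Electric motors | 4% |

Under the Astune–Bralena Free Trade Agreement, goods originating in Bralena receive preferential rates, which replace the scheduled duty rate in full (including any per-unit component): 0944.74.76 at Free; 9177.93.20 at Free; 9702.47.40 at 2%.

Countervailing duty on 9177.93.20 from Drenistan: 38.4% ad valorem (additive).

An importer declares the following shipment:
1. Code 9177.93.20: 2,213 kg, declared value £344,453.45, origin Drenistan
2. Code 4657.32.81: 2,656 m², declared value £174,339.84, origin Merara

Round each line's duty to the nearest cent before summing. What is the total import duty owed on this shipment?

Line 1 (9177.93.20, Drenistan, 2,213 kg, £344,453.45):
Base rate for 9177.93.20 is 7%.
9177.93.20 has an FTA preferential rate, but origin Drenistan is not Bralena; base rate stands.
Additional duty on 9177.93.20 from Drenistan: +38.4%. Applied ad valorem rate: 7% + 38.4% = 45.4%.
Duty = £344,453.45 × 45.4% = £156,381.87.
Line 2 (4657.32.81, Merara, 2,656 m², £174,339.84):
Base rate for 4657.32.81 is 6%.
Duty = £174,339.84 × 6% = £10,460.39.
Total = £156,381.87 + £10,460.39 = £166,842.26.

£166,842.26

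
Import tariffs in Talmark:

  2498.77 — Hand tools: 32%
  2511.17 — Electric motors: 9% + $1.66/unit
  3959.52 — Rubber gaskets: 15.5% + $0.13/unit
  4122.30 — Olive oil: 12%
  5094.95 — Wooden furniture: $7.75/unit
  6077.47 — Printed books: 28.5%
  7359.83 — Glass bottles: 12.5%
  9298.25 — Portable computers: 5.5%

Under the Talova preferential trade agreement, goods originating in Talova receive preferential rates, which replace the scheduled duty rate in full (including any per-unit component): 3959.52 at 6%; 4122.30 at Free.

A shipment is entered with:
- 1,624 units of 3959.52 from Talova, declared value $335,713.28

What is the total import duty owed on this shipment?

$20,142.80

Line 1 (3959.52, Talova, 1,624 units, $335,713.28):
Base rate for 3959.52 is 15.5% + $0.13/unit.
Origin Talova qualifies under the Talmark–Talova agreement and 3959.52 is covered: preferential rate 6% applies instead.
Duty = $335,713.28 × 6% = $20,142.80.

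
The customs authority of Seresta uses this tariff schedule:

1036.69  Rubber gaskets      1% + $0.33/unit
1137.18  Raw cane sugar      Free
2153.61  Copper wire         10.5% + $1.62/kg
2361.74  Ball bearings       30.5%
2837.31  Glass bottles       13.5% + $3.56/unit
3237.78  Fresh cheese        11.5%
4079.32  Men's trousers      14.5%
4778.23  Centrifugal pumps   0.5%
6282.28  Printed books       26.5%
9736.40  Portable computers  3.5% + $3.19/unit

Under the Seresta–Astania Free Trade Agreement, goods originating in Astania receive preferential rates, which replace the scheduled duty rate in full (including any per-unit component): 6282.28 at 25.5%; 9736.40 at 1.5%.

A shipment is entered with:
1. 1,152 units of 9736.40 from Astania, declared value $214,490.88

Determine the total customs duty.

$3,217.36

Line 1 (9736.40, Astania, 1,152 units, $214,490.88):
Base rate for 9736.40 is 3.5% + $3.19/unit.
Origin Astania qualifies under the Seresta–Astania agreement and 9736.40 is covered: preferential rate 1.5% applies instead.
Duty = $214,490.88 × 1.5% = $3,217.36.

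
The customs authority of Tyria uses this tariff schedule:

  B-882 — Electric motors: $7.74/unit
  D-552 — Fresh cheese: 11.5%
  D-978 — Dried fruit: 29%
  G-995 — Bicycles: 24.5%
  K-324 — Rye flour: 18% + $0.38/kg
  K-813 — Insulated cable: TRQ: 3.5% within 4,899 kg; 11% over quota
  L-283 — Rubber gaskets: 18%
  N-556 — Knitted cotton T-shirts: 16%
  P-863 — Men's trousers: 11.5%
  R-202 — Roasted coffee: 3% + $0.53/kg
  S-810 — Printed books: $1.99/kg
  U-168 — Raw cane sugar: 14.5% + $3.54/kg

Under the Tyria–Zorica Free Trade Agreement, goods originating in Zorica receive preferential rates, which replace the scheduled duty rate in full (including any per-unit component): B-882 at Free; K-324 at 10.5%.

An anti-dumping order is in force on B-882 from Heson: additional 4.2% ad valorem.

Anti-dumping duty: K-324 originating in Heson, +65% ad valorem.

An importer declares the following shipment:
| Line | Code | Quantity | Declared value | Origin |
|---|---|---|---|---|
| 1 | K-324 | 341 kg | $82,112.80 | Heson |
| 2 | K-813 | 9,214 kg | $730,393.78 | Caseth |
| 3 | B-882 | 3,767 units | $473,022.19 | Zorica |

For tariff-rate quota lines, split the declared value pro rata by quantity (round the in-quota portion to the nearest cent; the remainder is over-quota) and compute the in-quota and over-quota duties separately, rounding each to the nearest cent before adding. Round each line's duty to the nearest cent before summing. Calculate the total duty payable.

Line 1 (K-324, Heson, 341 kg, $82,112.80):
Base rate for K-324 is 18% + $0.38/kg.
K-324 has an FTA preferential rate, but origin Heson is not Zorica; base rate stands.
Additional duty on K-324 from Heson: +65%. Applied ad valorem rate: 18% + 65% = 83%.
Duty = $82,112.80 × 83% + 341 × $0.38 = $68,283.20.
Line 2 (K-813, Caseth, 9,214 kg, $730,393.78):
Code K-813 is under a tariff-rate quota (threshold 4,899 kg). In-quota: 4,899 kg at 3.5%; over-quota: 4,315 kg at 11%.
Pro-rata value split: in-quota = $730,393.78 × 4,899/9,214 = $388,343.73; over-quota = $730,393.78 − $388,343.73 = $342,050.05.
In-quota duty = $388,343.73 × 3.5% = $13,592.03. Over-quota duty = $342,050.05 × 11% = $37,625.51.
Line duty = $13,592.03 + $37,625.51 = $51,217.54.
Line 3 (B-882, Zorica, 3,767 units, $473,022.19):
Base rate for B-882 is $7.74/unit.
Origin Zorica qualifies under the Tyria–Zorica agreement and B-882 is covered: preferential rate Free applies instead.
The additional-duty order on B-882 targets Heson, not Zorica; it does not apply.
Duty = $473,022.19 × 0% = $0.00.
Total = $68,283.20 + $51,217.54 + $0.00 = $119,500.74.

$119,500.74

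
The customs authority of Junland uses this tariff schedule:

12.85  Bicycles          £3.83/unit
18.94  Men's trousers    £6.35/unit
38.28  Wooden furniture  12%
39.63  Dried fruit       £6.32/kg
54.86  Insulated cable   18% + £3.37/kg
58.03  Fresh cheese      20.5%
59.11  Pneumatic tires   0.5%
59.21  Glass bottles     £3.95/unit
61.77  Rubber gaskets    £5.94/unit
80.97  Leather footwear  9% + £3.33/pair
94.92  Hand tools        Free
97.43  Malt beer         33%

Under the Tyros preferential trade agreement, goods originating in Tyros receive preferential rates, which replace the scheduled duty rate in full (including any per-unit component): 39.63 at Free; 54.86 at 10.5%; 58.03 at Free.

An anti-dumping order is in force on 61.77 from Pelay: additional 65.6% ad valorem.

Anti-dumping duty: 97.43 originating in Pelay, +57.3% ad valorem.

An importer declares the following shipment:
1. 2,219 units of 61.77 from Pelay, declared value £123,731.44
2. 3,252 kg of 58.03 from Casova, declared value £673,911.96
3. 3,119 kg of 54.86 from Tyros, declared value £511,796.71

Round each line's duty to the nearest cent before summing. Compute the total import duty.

£286,239.28

Line 1 (61.77, Pelay, 2,219 units, £123,731.44):
Base rate for 61.77 is £5.94/unit.
Additional duty on 61.77 from Pelay: +65.6% ad valorem. Applied ad valorem rate = 65.6%.
Duty = £123,731.44 × 65.6% + 2,219 × £5.94 = £94,348.68.
Line 2 (58.03, Casova, 3,252 kg, £673,911.96):
Base rate for 58.03 is 20.5%.
58.03 has an FTA preferential rate, but origin Casova is not Tyros; base rate stands.
Duty = £673,911.96 × 20.5% = £138,151.95.
Line 3 (54.86, Tyros, 3,119 kg, £511,796.71):
Base rate for 54.86 is 18% + £3.37/kg.
Origin Tyros qualifies under the Junland–Tyros agreement and 54.86 is covered: preferential rate 10.5% applies instead.
Duty = £511,796.71 × 10.5% = £53,738.65.
Total = £94,348.68 + £138,151.95 + £53,738.65 = £286,239.28.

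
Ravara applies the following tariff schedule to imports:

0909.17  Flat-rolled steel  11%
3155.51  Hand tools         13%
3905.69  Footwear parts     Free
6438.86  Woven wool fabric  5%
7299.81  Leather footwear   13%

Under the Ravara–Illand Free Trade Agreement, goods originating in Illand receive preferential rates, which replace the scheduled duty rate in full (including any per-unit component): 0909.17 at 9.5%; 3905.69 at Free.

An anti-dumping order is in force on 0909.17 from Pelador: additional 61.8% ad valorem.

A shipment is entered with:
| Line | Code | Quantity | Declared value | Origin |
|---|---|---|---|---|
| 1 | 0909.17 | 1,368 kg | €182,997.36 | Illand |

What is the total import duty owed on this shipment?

Line 1 (0909.17, Illand, 1,368 kg, €182,997.36):
Base rate for 0909.17 is 11%.
Origin Illand qualifies under the Ravara–Illand agreement and 0909.17 is covered: preferential rate 9.5% applies instead.
The additional-duty order on 0909.17 targets Pelador, not Illand; it does not apply.
Duty = €182,997.36 × 9.5% = €17,384.75.

€17,384.75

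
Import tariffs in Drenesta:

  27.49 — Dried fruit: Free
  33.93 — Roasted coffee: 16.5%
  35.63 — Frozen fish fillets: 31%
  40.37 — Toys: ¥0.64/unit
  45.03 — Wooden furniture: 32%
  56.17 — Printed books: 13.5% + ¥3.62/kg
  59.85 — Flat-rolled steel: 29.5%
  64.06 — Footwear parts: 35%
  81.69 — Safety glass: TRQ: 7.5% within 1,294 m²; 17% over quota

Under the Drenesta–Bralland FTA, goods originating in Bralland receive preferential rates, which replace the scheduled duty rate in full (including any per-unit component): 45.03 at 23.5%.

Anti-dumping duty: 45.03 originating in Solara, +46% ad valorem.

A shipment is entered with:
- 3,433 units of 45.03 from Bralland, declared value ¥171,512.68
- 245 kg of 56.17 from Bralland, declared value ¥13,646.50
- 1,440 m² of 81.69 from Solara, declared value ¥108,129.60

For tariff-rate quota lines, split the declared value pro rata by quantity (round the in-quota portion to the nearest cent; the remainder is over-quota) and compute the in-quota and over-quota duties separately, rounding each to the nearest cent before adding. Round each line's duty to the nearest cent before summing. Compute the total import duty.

Line 1 (45.03, Bralland, 3,433 units, ¥171,512.68):
Base rate for 45.03 is 32%.
Origin Bralland qualifies under the Drenesta–Bralland agreement and 45.03 is covered: preferential rate 23.5% applies instead.
The additional-duty order on 45.03 targets Solara, not Bralland; it does not apply.
Duty = ¥171,512.68 × 23.5% = ¥40,305.48.
Line 2 (56.17, Bralland, 245 kg, ¥13,646.50):
Base rate for 56.17 is 13.5% + ¥3.62/kg.
Origin Bralland is the FTA partner but 56.17 is not on the preference list; base rate stands.
Duty = ¥13,646.50 × 13.5% + 245 × ¥3.62 = ¥2,729.18.
Line 3 (81.69, Solara, 1,440 m², ¥108,129.60):
Code 81.69 is under a tariff-rate quota (threshold 1,294 m²). In-quota: 1,294 m² at 7.5%; over-quota: 146 m² at 17%.
Pro-rata value split: in-quota = ¥108,129.60 × 1,294/1,440 = ¥97,166.46; over-quota = ¥108,129.60 − ¥97,166.46 = ¥10,963.14.
In-quota duty = ¥97,166.46 × 7.5% = ¥7,287.48. Over-quota duty = ¥10,963.14 × 17% = ¥1,863.73.
Line duty = ¥7,287.48 + ¥1,863.73 = ¥9,151.21.
Total = ¥40,305.48 + ¥2,729.18 + ¥9,151.21 = ¥52,185.87.

¥52,185.87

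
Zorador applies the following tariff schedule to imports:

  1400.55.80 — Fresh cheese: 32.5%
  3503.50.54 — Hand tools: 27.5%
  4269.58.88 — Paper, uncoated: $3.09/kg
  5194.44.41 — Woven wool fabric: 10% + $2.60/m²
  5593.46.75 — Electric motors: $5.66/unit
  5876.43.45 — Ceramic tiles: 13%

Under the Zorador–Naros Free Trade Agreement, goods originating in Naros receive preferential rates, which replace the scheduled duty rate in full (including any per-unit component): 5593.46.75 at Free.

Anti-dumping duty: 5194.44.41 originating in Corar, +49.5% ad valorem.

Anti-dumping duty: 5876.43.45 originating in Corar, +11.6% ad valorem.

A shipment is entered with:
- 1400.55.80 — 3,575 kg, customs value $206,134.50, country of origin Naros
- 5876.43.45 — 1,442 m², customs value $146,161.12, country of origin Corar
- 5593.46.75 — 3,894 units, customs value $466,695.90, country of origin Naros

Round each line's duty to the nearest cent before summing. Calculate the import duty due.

Line 1 (1400.55.80, Naros, 3,575 kg, $206,134.50):
Base rate for 1400.55.80 is 32.5%.
Origin Naros is the FTA partner but 1400.55.80 is not on the preference list; base rate stands.
Duty = $206,134.50 × 32.5% = $66,993.71.
Line 2 (5876.43.45, Corar, 1,442 m², $146,161.12):
Base rate for 5876.43.45 is 13%.
Additional duty on 5876.43.45 from Corar: +11.6%. Applied ad valorem rate: 13% + 11.6% = 24.6%.
Duty = $146,161.12 × 24.6% = $35,955.64.
Line 3 (5593.46.75, Naros, 3,894 units, $466,695.90):
Base rate for 5593.46.75 is $5.66/unit.
Origin Naros qualifies under the Zorador–Naros agreement and 5593.46.75 is covered: preferential rate Free applies instead.
Duty = $466,695.90 × 0% = $0.00.
Total = $66,993.71 + $35,955.64 + $0.00 = $102,949.35.

$102,949.35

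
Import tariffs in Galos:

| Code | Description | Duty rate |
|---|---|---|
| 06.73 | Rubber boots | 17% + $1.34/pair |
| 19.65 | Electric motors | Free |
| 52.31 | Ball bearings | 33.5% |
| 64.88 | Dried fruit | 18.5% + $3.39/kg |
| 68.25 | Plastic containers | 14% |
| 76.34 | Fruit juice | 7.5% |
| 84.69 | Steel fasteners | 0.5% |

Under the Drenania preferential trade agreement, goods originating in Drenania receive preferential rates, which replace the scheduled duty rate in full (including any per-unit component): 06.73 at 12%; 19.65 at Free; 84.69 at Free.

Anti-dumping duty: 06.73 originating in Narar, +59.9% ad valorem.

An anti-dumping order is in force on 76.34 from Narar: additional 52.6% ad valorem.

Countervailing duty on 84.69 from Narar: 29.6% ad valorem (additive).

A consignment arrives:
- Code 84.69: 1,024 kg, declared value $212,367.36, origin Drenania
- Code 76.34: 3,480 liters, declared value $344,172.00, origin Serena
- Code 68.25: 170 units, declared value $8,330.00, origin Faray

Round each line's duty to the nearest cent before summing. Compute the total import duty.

$26,979.10

Line 1 (84.69, Drenania, 1,024 kg, $212,367.36):
Base rate for 84.69 is 0.5%.
Origin Drenania qualifies under the Galos–Drenania agreement and 84.69 is covered: preferential rate Free applies instead.
The additional-duty order on 84.69 targets Narar, not Drenania; it does not apply.
Duty = $212,367.36 × 0% = $0.00.
Line 2 (76.34, Serena, 3,480 liters, $344,172.00):
Base rate for 76.34 is 7.5%.
The additional-duty order on 76.34 targets Narar, not Serena; it does not apply.
Duty = $344,172.00 × 7.5% = $25,812.90.
Line 3 (68.25, Faray, 170 units, $8,330.00):
Base rate for 68.25 is 14%.
Duty = $8,330.00 × 14% = $1,166.20.
Total = $0.00 + $25,812.90 + $1,166.20 = $26,979.10.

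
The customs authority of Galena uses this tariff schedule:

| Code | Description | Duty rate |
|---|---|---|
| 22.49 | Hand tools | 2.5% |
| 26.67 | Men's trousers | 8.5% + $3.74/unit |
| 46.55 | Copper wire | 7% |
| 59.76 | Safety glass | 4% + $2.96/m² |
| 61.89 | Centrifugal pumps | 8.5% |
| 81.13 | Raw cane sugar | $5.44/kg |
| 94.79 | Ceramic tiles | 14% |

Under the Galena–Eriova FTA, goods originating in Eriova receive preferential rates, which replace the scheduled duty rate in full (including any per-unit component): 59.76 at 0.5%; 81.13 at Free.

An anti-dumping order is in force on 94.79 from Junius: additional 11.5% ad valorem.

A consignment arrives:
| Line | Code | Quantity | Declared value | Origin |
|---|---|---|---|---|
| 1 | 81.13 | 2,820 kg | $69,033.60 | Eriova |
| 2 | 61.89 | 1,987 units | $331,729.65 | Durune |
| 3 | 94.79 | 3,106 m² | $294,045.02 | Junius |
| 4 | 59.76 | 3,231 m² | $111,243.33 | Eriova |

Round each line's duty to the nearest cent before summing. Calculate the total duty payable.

Line 1 (81.13, Eriova, 2,820 kg, $69,033.60):
Base rate for 81.13 is $5.44/kg.
Origin Eriova qualifies under the Galena–Eriova agreement and 81.13 is covered: preferential rate Free applies instead.
Duty = $69,033.60 × 0% = $0.00.
Line 2 (61.89, Durune, 1,987 units, $331,729.65):
Base rate for 61.89 is 8.5%.
Duty = $331,729.65 × 8.5% = $28,197.02.
Line 3 (94.79, Junius, 3,106 m², $294,045.02):
Base rate for 94.79 is 14%.
Additional duty on 94.79 from Junius: +11.5%. Applied ad valorem rate: 14% + 11.5% = 25.5%.
Duty = $294,045.02 × 25.5% = $74,981.48.
Line 4 (59.76, Eriova, 3,231 m², $111,243.33):
Base rate for 59.76 is 4% + $2.96/m².
Origin Eriova qualifies under the Galena–Eriova agreement and 59.76 is covered: preferential rate 0.5% applies instead.
Duty = $111,243.33 × 0.5% = $556.22.
Total = $0.00 + $28,197.02 + $74,981.48 + $556.22 = $103,734.72.

$103,734.72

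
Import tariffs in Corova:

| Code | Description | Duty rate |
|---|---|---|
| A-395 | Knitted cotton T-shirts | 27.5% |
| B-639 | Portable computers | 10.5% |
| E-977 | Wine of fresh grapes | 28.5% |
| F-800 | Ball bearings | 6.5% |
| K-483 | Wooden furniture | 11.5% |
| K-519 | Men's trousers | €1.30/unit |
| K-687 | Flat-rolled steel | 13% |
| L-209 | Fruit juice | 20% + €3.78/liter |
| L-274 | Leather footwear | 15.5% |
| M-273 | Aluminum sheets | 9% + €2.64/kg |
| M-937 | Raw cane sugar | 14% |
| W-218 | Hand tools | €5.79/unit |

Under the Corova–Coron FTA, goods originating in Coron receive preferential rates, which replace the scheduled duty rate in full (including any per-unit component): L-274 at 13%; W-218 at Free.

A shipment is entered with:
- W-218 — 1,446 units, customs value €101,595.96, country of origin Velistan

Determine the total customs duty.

€8,372.34

Line 1 (W-218, Velistan, 1,446 units, €101,595.96):
Base rate for W-218 is €5.79/unit.
W-218 has an FTA preferential rate, but origin Velistan is not Coron; base rate stands.
Duty = 1,446 × €5.79 = €8,372.34.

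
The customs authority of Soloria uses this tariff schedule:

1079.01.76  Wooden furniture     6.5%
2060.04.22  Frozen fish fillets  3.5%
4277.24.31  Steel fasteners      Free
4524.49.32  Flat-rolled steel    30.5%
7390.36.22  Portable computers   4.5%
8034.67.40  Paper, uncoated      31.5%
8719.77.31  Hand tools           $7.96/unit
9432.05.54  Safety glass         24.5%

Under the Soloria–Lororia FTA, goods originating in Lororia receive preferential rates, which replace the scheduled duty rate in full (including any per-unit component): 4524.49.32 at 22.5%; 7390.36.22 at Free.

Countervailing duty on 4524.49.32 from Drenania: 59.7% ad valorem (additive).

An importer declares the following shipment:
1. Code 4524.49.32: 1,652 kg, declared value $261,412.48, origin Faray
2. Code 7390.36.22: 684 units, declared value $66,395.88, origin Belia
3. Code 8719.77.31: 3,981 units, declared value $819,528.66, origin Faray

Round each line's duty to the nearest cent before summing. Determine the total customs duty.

Line 1 (4524.49.32, Faray, 1,652 kg, $261,412.48):
Base rate for 4524.49.32 is 30.5%.
4524.49.32 has an FTA preferential rate, but origin Faray is not Lororia; base rate stands.
The additional-duty order on 4524.49.32 targets Drenania, not Faray; it does not apply.
Duty = $261,412.48 × 30.5% = $79,730.81.
Line 2 (7390.36.22, Belia, 684 units, $66,395.88):
Base rate for 7390.36.22 is 4.5%.
7390.36.22 has an FTA preferential rate, but origin Belia is not Lororia; base rate stands.
Duty = $66,395.88 × 4.5% = $2,987.81.
Line 3 (8719.77.31, Faray, 3,981 units, $819,528.66):
Base rate for 8719.77.31 is $7.96/unit.
Duty = 3,981 × $7.96 = $31,688.76.
Total = $79,730.81 + $2,987.81 + $31,688.76 = $114,407.38.

$114,407.38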